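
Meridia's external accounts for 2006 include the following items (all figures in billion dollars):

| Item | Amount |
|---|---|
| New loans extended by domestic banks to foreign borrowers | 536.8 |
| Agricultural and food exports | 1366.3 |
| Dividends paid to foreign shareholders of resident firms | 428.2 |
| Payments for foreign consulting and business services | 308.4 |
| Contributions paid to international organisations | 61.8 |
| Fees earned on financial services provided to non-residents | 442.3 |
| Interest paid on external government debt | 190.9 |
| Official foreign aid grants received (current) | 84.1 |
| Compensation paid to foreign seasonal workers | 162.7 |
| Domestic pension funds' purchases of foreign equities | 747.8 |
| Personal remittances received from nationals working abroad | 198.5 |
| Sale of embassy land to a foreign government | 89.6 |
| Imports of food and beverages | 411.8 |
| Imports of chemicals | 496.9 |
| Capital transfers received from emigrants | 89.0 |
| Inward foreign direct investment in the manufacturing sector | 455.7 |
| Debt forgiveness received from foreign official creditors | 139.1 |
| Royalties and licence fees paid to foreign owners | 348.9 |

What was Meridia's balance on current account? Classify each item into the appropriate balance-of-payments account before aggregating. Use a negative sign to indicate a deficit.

-318.4

Goods: -411.8 + 1366.3 - 496.9 = 457.6
Services: -308.4 + 442.3 - 348.9 = -215.0
Primary income: -428.2 - 190.9 - 162.7 = -781.8
Secondary income: 198.5 - 61.8 + 84.1 = 220.8
Current account = 457.6 + (-215.0) + (-781.8) + 220.8 = -318.4
(Excluded from the current account — financial account: new loans extended by domestic banks to foreign borrowers 536.8, domestic pension funds' purchases of foreign equities 747.8, inward foreign direct investment in the manufacturing sector 455.7; capital account: sale of embassy land to a foreign government 89.6, capital transfers received from emigrants 89.0, debt forgiveness received from foreign official creditors 139.1.)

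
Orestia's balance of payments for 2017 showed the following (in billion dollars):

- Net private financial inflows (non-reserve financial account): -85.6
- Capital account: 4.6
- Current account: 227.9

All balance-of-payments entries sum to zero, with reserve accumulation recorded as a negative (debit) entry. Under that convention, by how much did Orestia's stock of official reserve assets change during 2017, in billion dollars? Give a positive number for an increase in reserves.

Official reserve transactions balance = -(227.9 + 4.6 + (-85.6)) = -146.9
An accumulation of reserves is recorded as a debit (negative entry), so the change in the stock of reserves is the negative of that balance.
Change in official reserves = -(-146.9) = 146.9

146.9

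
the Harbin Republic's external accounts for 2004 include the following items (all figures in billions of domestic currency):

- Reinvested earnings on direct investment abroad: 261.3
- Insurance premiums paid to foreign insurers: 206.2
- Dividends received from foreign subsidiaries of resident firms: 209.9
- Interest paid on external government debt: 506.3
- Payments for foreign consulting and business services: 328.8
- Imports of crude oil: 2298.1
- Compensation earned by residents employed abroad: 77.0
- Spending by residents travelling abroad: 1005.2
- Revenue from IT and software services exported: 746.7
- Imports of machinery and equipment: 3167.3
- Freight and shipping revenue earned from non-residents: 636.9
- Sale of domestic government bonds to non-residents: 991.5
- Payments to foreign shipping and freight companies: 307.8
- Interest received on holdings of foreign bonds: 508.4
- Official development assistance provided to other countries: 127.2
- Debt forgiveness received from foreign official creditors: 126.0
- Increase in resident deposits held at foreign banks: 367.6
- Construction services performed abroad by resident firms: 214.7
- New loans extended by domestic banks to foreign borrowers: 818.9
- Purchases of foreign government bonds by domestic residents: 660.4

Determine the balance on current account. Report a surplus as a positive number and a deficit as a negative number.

Goods: -2298.1 - 3167.3 = -5465.4
Services: -307.8 + 636.9 - 206.2 + 214.7 - 1005.2 + 746.7 - 328.8 = -249.7
Primary income: 209.9 - 506.3 + 261.3 + 508.4 + 77.0 = 550.3
Secondary income: -127.2
Current account = (-5465.4) + (-249.7) + 550.3 + (-127.2) = -5292.0
(Excluded from the current account — financial account: sale of domestic government bonds to non-residents 991.5, increase in resident deposits held at foreign banks 367.6, new loans extended by domestic banks to foreign borrowers 818.9, purchases of foreign government bonds by domestic residents 660.4; capital account: debt forgiveness received from foreign official creditors 126.0.)

-5292.0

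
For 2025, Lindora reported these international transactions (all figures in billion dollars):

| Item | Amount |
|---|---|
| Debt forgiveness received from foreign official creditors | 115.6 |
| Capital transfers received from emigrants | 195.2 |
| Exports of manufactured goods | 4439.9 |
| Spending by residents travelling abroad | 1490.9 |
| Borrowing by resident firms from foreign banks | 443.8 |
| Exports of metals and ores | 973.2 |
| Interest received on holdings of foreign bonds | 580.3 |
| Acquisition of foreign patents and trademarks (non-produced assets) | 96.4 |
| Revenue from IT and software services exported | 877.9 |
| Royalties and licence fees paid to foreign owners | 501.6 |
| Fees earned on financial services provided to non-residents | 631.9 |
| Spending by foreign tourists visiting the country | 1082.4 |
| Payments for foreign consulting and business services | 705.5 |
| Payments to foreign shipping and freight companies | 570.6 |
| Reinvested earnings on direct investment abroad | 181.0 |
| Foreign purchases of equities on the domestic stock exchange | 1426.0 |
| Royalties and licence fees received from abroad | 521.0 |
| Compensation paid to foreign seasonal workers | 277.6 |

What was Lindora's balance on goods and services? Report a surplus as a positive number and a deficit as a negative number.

Goods: 4439.9 + 973.2 = 5413.1
Services: -705.5 + 1082.4 - 1490.9 + 877.9 - 501.6 + 631.9 - 570.6 + 521.0 = -155.4
Trade balance = 5413.1 + (-155.4) = 5257.7
(Excluded from the trade balance — capital account: debt forgiveness received from foreign official creditors 115.6, capital transfers received from emigrants 195.2, acquisition of foreign patents and trademarks (non-produced assets) 96.4; financial account: borrowing by resident firms from foreign banks 443.8, foreign purchases of equities on the domestic stock exchange 1426.0; primary income: interest received on holdings of foreign bonds 580.3, reinvested earnings on direct investment abroad 181.0, compensation paid to foreign seasonal workers 277.6.)

5257.7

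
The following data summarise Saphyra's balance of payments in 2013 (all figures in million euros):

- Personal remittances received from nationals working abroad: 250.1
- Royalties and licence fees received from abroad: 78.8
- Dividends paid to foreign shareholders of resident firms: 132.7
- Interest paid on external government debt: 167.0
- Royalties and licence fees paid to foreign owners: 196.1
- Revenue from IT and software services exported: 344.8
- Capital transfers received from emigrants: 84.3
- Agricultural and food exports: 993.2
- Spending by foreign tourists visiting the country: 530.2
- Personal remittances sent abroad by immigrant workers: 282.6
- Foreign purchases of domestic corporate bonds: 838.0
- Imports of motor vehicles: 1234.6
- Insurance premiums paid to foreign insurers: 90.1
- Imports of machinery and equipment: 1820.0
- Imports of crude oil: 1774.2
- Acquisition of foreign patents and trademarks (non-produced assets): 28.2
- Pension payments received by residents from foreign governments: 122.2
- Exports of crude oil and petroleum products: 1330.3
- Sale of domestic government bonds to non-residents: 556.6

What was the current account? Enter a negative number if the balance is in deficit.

-2047.7

Goods: -1234.6 + 1330.3 - 1820.0 + 993.2 - 1774.2 = -2505.3
Services: -196.1 + 78.8 + 530.2 + 344.8 - 90.1 = 667.6
Primary income: -132.7 - 167.0 = -299.7
Secondary income: 122.2 - 282.6 + 250.1 = 89.7
Current account = (-2505.3) + 667.6 + (-299.7) + 89.7 = -2047.7
(Excluded from the current account — capital account: capital transfers received from emigrants 84.3, acquisition of foreign patents and trademarks (non-produced assets) 28.2; financial account: foreign purchases of domestic corporate bonds 838.0, sale of domestic government bonds to non-residents 556.6.)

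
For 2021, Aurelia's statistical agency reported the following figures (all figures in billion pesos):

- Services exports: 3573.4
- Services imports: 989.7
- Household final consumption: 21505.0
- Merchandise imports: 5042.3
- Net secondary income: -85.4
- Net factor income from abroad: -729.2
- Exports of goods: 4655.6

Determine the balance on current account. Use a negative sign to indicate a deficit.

Goods balance = 4655.6 - 5042.3 = -386.7
Services balance = 3573.4 - 989.7 = 2583.7
Trade balance (goods + services) = -386.7 + 2583.7 = 2197.0
Net primary income = -729.2
Net secondary income = -85.4
Current account = 2197.0 + (-729.2) + (-85.4) = 1382.4

1382.4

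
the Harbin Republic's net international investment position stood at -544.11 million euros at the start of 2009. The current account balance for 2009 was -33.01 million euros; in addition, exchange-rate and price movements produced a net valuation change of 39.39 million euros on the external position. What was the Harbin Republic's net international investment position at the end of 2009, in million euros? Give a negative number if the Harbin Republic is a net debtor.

Change in NIIP = current account + net valuation change = -33.01 + 39.39 = 6.38
End-of-year NIIP = -544.11 + 6.38 = -537.73

-537.73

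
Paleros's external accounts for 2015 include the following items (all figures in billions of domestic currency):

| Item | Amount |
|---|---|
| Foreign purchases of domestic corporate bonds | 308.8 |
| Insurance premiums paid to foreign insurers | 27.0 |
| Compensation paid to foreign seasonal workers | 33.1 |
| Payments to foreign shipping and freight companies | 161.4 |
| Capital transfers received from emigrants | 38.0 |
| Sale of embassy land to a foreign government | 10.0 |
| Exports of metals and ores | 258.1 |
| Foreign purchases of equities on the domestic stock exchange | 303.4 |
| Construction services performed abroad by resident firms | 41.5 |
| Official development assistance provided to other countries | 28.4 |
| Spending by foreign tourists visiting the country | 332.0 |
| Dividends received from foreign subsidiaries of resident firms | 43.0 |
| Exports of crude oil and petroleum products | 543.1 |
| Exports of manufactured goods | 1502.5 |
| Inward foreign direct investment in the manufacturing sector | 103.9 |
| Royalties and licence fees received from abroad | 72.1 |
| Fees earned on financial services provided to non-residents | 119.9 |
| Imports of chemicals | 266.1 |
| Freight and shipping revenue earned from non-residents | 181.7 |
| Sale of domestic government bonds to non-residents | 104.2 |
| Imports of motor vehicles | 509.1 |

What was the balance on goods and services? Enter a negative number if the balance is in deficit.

Goods: 543.1 + 258.1 - 509.1 + 1502.5 - 266.1 = 1528.5
Services: 41.5 - 27.0 + 119.9 + 181.7 - 161.4 + 332.0 + 72.1 = 558.8
Trade balance = 1528.5 + 558.8 = 2087.3
(Excluded from the trade balance — financial account: foreign purchases of domestic corporate bonds 308.8, foreign purchases of equities on the domestic stock exchange 303.4, inward foreign direct investment in the manufacturing sector 103.9, sale of domestic government bonds to non-residents 104.2; primary income: compensation paid to foreign seasonal workers 33.1, dividends received from foreign subsidiaries of resident firms 43.0; capital account: capital transfers received from emigrants 38.0, sale of embassy land to a foreign government 10.0; secondary income: official development assistance provided to other countries 28.4.)

2087.3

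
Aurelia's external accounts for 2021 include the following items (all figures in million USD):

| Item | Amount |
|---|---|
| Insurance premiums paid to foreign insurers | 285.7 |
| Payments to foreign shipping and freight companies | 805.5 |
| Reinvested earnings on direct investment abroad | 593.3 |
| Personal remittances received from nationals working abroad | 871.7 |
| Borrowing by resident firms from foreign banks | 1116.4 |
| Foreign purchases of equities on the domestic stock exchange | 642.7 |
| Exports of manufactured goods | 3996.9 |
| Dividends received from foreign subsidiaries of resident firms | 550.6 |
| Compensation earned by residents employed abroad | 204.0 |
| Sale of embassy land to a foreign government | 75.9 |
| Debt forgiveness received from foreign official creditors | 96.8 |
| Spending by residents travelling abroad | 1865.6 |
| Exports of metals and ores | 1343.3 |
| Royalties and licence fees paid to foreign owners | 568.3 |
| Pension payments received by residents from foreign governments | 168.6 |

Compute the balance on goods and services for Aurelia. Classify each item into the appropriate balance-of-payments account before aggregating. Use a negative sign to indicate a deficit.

Goods: 3996.9 + 1343.3 = 5340.2
Services: -285.7 - 568.3 - 805.5 - 1865.6 = -3525.1
Trade balance = 5340.2 + (-3525.1) = 1815.1
(Excluded from the trade balance — primary income: reinvested earnings on direct investment abroad 593.3, dividends received from foreign subsidiaries of resident firms 550.6, compensation earned by residents employed abroad 204.0; secondary income: personal remittances received from nationals working abroad 871.7, pension payments received by residents from foreign governments 168.6; financial account: borrowing by resident firms from foreign banks 1116.4, foreign purchases of equities on the domestic stock exchange 642.7; capital account: sale of embassy land to a foreign government 75.9, debt forgiveness received from foreign official creditors 96.8.)

1815.1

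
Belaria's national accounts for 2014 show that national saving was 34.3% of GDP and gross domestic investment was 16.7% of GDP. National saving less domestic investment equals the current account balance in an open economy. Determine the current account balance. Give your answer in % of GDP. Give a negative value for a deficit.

S - I = CA (net lending to the rest of the world).
CA = S - I = 34.3 - 16.7 = 17.6

17.6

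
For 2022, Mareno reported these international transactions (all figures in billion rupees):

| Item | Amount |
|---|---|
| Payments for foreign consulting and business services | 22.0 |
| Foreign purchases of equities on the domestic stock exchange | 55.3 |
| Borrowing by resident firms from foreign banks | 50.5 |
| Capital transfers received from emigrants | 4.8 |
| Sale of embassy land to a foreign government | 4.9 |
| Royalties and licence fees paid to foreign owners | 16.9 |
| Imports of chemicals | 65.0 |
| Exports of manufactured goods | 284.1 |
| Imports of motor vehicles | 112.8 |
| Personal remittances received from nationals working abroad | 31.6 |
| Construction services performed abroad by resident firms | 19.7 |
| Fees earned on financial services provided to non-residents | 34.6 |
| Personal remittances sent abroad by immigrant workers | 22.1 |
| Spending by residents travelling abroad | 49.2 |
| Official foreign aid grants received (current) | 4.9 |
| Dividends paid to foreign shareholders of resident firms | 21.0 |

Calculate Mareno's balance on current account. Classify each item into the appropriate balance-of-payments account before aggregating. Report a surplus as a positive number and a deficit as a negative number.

65.9

Goods: -112.8 - 65.0 + 284.1 = 106.3
Services: -49.2 - 22.0 + 34.6 + 19.7 - 16.9 = -33.8
Primary income: -21.0
Secondary income: -22.1 + 4.9 + 31.6 = 14.4
Current account = 106.3 + (-33.8) + (-21.0) + 14.4 = 65.9
(Excluded from the current account — financial account: foreign purchases of equities on the domestic stock exchange 55.3, borrowing by resident firms from foreign banks 50.5; capital account: capital transfers received from emigrants 4.8, sale of embassy land to a foreign government 4.9.)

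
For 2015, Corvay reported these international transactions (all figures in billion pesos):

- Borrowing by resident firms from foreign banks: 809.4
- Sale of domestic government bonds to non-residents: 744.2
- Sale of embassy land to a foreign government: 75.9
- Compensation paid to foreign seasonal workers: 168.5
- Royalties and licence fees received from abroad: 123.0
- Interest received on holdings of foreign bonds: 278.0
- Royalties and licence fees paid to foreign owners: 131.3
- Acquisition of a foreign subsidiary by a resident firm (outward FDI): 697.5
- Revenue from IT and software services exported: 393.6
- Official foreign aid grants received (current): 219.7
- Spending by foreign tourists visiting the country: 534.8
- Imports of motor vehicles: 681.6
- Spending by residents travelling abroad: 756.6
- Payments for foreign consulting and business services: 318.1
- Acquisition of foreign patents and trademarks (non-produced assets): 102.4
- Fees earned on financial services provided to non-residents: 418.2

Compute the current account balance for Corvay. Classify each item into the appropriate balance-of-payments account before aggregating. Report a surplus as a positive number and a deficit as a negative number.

-88.8

Goods: -681.6
Services: 418.2 + 393.6 - 131.3 + 534.8 + 123.0 - 756.6 - 318.1 = 263.6
Primary income: 278.0 - 168.5 = 109.5
Secondary income: 219.7
Current account = (-681.6) + 263.6 + 109.5 + 219.7 = -88.8
(Excluded from the current account — financial account: borrowing by resident firms from foreign banks 809.4, sale of domestic government bonds to non-residents 744.2, acquisition of a foreign subsidiary by a resident firm (outward FDI) 697.5; capital account: sale of embassy land to a foreign government 75.9, acquisition of foreign patents and trademarks (non-produced assets) 102.4.)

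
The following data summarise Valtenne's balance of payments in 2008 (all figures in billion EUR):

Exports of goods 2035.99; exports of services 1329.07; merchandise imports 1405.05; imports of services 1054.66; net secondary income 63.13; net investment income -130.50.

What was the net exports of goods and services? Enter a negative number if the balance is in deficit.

905.35

Goods balance = 2035.99 - 1405.05 = 630.94
Services balance = 1329.07 - 1054.66 = 274.41
Trade balance (goods + services) = 630.94 + 274.41 = 905.35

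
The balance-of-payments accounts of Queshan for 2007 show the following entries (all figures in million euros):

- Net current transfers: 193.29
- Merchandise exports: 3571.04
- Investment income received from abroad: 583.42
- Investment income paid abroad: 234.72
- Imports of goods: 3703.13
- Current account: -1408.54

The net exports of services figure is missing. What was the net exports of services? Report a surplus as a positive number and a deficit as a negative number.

Current account = goods balance + services balance + net primary income + net secondary income
Sum of the known components = 409.90
Net exports of services = CA - (known components) = -1408.54 - 409.90 = -1818.44

-1818.44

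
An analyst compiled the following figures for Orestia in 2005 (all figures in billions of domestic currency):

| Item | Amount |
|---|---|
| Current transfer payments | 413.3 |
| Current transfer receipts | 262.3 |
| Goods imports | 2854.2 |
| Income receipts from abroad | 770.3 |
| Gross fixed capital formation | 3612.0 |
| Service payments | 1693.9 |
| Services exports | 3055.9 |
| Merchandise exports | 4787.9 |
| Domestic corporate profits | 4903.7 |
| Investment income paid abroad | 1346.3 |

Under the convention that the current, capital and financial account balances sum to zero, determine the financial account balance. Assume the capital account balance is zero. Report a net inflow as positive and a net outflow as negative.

-2568.7

Goods balance = 4787.9 - 2854.2 = 1933.7
Services balance = 3055.9 - 1693.9 = 1362.0
Trade balance (goods + services) = 1933.7 + 1362.0 = 3295.7
Net primary income = 770.3 - 1346.3 = -576.0
Net secondary income = 262.3 - 413.3 = -151.0
Current account = 3295.7 + (-576.0) + (-151.0) = 2568.7
Financial account = -(2568.7) = -2568.7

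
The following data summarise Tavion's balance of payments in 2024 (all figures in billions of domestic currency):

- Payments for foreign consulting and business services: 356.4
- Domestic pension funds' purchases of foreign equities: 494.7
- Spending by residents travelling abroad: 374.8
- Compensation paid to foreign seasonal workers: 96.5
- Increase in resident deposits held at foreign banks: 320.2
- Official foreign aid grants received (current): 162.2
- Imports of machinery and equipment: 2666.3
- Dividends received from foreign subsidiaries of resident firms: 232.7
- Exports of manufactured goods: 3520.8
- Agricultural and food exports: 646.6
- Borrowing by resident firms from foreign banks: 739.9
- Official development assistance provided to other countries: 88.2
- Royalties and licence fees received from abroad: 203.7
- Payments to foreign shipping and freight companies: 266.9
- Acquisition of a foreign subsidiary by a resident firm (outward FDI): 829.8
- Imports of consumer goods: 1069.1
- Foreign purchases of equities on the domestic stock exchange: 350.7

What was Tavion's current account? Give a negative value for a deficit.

-152.2

Goods: -2666.3 + 646.6 - 1069.1 + 3520.8 = 432.0
Services: -356.4 - 374.8 + 203.7 - 266.9 = -794.4
Primary income: -96.5 + 232.7 = 136.2
Secondary income: 162.2 - 88.2 = 74.0
Current account = 432.0 + (-794.4) + 136.2 + 74.0 = -152.2
(Excluded from the current account — financial account: domestic pension funds' purchases of foreign equities 494.7, increase in resident deposits held at foreign banks 320.2, borrowing by resident firms from foreign banks 739.9, acquisition of a foreign subsidiary by a resident firm (outward FDI) 829.8, foreign purchases of equities on the domestic stock exchange 350.7.)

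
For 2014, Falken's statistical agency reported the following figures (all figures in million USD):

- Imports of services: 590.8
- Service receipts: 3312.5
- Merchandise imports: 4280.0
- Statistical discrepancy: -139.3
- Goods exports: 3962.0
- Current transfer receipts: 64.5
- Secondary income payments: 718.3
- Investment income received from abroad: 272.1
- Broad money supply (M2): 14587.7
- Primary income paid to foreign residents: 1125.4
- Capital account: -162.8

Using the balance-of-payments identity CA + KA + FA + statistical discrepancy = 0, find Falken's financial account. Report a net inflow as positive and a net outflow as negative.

Goods balance = 3962.0 - 4280.0 = -318.0
Services balance = 3312.5 - 590.8 = 2721.7
Trade balance (goods + services) = -318.0 + 2721.7 = 2403.7
Net primary income = 272.1 - 1125.4 = -853.3
Net secondary income = 64.5 - 718.3 = -653.8
Current account = 2403.7 + (-853.3) + (-653.8) = 896.6
Financial account = -(896.6 + (-162.8) + (-139.3)) = -594.5

-594.5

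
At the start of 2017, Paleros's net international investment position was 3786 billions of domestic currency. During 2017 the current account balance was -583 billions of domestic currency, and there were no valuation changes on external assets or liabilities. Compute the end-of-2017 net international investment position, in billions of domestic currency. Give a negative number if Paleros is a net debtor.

With no valuation effects, change in NIIP = current account = -583
End-of-year NIIP = 3786 + (-583) = 3203

3203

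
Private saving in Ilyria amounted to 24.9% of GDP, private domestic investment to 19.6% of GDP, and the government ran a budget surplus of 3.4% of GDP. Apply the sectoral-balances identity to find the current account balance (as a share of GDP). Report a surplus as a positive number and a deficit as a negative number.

By the sectoral-balances identity, CA = (S_private - I) + (T - G).
Private balance = 24.9 - 19.6 = 5.3
Government balance (T - G) = 3.4
CA = 5.3 + 3.4 = 8.7

8.7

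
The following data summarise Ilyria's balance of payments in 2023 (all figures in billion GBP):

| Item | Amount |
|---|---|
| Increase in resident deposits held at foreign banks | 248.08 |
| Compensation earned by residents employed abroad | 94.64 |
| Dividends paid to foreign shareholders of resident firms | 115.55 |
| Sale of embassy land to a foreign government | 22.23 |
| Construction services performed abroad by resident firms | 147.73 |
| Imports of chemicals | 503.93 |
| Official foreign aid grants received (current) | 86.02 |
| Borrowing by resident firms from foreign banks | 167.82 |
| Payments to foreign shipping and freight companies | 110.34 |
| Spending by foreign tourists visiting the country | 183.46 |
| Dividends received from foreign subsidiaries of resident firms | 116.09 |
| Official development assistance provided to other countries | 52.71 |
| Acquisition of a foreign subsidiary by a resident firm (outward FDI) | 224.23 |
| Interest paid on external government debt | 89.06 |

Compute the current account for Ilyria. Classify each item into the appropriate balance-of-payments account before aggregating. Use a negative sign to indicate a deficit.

-243.65

Goods: -503.93
Services: 183.46 + 147.73 - 110.34 = 220.85
Primary income: 94.64 + 116.09 - 115.55 - 89.06 = 6.12
Secondary income: -52.71 + 86.02 = 33.31
Current account = (-503.93) + 220.85 + 6.12 + 33.31 = -243.65
(Excluded from the current account — financial account: increase in resident deposits held at foreign banks 248.08, borrowing by resident firms from foreign banks 167.82, acquisition of a foreign subsidiary by a resident firm (outward FDI) 224.23; capital account: sale of embassy land to a foreign government 22.23.)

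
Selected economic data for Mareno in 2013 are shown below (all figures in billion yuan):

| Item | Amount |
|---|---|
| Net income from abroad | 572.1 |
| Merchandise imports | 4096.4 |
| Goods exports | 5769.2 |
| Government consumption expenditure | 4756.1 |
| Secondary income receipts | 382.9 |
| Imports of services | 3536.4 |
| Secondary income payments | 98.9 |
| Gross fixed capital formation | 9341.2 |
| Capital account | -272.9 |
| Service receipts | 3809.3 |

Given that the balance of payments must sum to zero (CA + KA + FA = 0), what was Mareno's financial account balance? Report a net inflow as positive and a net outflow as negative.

Goods balance = 5769.2 - 4096.4 = 1672.8
Services balance = 3809.3 - 3536.4 = 272.9
Trade balance (goods + services) = 1672.8 + 272.9 = 1945.7
Net primary income = 572.1
Net secondary income = 382.9 - 98.9 = 284.0
Current account = 1945.7 + 572.1 + 284.0 = 2801.8
Financial account = -(2801.8 + (-272.9)) = -2528.9

-2528.9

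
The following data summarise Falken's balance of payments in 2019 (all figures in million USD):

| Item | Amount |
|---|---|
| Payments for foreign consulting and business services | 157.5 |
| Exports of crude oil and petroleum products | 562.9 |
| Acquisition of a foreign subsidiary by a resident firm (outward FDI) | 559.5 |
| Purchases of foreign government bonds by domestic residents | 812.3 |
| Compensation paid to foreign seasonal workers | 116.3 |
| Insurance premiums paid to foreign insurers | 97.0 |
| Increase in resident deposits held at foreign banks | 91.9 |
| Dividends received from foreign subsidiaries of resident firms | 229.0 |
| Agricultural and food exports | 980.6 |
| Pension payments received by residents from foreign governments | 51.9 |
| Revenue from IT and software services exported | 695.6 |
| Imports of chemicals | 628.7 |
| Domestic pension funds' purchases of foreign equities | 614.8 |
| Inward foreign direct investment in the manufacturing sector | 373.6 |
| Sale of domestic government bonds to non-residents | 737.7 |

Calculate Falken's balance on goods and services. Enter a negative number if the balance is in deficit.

Goods: 980.6 - 628.7 + 562.9 = 914.8
Services: -157.5 - 97.0 + 695.6 = 441.1
Trade balance = 914.8 + 441.1 = 1355.9
(Excluded from the trade balance — financial account: acquisition of a foreign subsidiary by a resident firm (outward FDI) 559.5, purchases of foreign government bonds by domestic residents 812.3, increase in resident deposits held at foreign banks 91.9, domestic pension funds' purchases of foreign equities 614.8, inward foreign direct investment in the manufacturing sector 373.6, sale of domestic government bonds to non-residents 737.7; primary income: compensation paid to foreign seasonal workers 116.3, dividends received from foreign subsidiaries of resident firms 229.0; secondary income: pension payments received by residents from foreign governments 51.9.)

1355.9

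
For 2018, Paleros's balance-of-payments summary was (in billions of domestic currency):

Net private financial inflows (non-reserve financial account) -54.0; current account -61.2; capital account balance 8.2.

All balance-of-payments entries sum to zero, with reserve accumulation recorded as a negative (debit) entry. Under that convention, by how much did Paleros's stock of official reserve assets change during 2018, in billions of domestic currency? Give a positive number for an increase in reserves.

Official reserve transactions balance = -((-61.2) + 8.2 + (-54.0)) = 107.0
An accumulation of reserves is recorded as a debit (negative entry), so the change in the stock of reserves is the negative of that balance.
Change in official reserves = -(107.0) = -107.0

-107.0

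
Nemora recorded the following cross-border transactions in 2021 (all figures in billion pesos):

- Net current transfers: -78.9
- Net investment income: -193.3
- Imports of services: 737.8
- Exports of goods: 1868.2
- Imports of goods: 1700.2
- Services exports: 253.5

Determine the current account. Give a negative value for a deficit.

-588.5

Goods balance = 1868.2 - 1700.2 = 168.0
Services balance = 253.5 - 737.8 = -484.3
Trade balance (goods + services) = 168.0 + (-484.3) = -316.3
Net primary income = -193.3
Net secondary income = -78.9
Current account = -316.3 + (-193.3) + (-78.9) = -588.5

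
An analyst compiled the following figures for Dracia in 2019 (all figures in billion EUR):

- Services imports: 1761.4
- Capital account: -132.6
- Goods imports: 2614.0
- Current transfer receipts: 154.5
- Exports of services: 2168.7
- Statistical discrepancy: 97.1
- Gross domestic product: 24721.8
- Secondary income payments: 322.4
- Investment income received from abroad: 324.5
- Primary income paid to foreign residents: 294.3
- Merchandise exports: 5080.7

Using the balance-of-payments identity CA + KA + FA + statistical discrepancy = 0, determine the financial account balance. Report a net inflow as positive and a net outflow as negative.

Goods balance = 5080.7 - 2614.0 = 2466.7
Services balance = 2168.7 - 1761.4 = 407.3
Trade balance (goods + services) = 2466.7 + 407.3 = 2874.0
Net primary income = 324.5 - 294.3 = 30.2
Net secondary income = 154.5 - 322.4 = -167.9
Current account = 2874.0 + 30.2 + (-167.9) = 2736.3
Financial account = -(2736.3 + (-132.6) + 97.1) = -2700.8

-2700.8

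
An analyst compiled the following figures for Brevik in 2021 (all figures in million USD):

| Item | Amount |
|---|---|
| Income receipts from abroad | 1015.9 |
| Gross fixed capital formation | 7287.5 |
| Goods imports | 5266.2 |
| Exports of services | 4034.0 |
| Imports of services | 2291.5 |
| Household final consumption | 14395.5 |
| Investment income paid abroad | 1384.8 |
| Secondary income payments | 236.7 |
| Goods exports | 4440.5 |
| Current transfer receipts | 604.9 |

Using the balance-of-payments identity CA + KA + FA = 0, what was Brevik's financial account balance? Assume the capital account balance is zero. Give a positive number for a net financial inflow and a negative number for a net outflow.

-916.1

Goods balance = 4440.5 - 5266.2 = -825.7
Services balance = 4034.0 - 2291.5 = 1742.5
Trade balance (goods + services) = -825.7 + 1742.5 = 916.8
Net primary income = 1015.9 - 1384.8 = -368.9
Net secondary income = 604.9 - 236.7 = 368.2
Current account = 916.8 + (-368.9) + 368.2 = 916.1
Financial account = -(916.1) = -916.1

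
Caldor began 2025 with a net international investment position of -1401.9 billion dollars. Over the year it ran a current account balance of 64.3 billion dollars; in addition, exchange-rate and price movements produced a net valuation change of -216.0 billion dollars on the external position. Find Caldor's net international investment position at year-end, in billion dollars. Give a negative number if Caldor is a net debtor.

Change in NIIP = current account + net valuation change = 64.3 + (-216.0) = -151.7
End-of-year NIIP = -1401.9 + (-151.7) = -1553.6

-1553.6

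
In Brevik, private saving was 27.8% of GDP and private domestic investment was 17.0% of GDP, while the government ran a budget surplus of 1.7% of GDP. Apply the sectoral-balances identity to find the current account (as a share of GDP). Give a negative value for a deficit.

By the sectoral-balances identity, CA = (S_private - I) + (T - G).
Private balance = 27.8 - 17.0 = 10.8
Government balance (T - G) = 1.7
CA = 10.8 + 1.7 = 12.5

12.5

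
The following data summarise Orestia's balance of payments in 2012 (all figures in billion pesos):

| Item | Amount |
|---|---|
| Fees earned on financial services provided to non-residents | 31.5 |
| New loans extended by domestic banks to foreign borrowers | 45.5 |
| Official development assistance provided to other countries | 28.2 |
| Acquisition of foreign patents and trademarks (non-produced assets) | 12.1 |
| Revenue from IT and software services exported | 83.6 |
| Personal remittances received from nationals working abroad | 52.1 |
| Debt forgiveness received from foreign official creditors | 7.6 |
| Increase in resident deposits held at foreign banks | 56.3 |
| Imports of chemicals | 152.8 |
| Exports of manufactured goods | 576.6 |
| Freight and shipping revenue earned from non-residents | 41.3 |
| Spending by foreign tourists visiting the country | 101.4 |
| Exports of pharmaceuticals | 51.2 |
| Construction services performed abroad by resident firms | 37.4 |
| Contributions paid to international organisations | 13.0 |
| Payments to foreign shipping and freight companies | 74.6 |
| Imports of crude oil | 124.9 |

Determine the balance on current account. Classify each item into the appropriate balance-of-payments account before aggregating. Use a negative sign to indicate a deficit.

581.6

Goods: 51.2 - 152.8 + 576.6 - 124.9 = 350.1
Services: 101.4 + 41.3 + 37.4 + 31.5 + 83.6 - 74.6 = 220.6
Secondary income: 52.1 - 28.2 - 13.0 = 10.9
Current account = 350.1 + 220.6 + 10.9 = 581.6
(Excluded from the current account — financial account: new loans extended by domestic banks to foreign borrowers 45.5, increase in resident deposits held at foreign banks 56.3; capital account: acquisition of foreign patents and trademarks (non-produced assets) 12.1, debt forgiveness received from foreign official creditors 7.6.)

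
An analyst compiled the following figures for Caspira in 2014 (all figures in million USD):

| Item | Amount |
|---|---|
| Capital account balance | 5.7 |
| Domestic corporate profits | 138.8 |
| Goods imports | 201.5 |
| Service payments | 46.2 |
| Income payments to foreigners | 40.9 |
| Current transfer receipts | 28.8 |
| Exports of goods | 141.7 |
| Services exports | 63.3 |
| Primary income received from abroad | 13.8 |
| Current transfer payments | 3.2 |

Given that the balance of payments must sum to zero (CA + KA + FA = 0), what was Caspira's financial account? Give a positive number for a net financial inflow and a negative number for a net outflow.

38.5

Goods balance = 141.7 - 201.5 = -59.8
Services balance = 63.3 - 46.2 = 17.1
Trade balance (goods + services) = -59.8 + 17.1 = -42.7
Net primary income = 13.8 - 40.9 = -27.1
Net secondary income = 28.8 - 3.2 = 25.6
Current account = -42.7 + (-27.1) + 25.6 = -44.2
Financial account = -(-44.2 + 5.7) = 38.5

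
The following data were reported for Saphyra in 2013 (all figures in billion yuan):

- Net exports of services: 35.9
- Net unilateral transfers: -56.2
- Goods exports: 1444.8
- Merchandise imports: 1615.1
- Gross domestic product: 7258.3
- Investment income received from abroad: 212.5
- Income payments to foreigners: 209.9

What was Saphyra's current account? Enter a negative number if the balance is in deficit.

Goods balance = 1444.8 - 1615.1 = -170.3
Services balance = 35.9
Trade balance (goods + services) = -170.3 + 35.9 = -134.4
Net primary income = 212.5 - 209.9 = 2.6
Net secondary income = -56.2
Current account = -134.4 + 2.6 + (-56.2) = -188.0

-188.0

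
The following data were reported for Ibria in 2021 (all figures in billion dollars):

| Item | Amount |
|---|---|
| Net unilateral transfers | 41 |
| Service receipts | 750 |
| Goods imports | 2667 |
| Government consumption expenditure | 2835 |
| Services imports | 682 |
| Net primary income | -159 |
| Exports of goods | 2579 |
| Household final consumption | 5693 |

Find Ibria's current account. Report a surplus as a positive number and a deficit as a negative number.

-138

Goods balance = 2579 - 2667 = -88
Services balance = 750 - 682 = 68
Trade balance (goods + services) = -88 + 68 = -20
Net primary income = -159
Net secondary income = 41
Current account = -20 + (-159) + 41 = -138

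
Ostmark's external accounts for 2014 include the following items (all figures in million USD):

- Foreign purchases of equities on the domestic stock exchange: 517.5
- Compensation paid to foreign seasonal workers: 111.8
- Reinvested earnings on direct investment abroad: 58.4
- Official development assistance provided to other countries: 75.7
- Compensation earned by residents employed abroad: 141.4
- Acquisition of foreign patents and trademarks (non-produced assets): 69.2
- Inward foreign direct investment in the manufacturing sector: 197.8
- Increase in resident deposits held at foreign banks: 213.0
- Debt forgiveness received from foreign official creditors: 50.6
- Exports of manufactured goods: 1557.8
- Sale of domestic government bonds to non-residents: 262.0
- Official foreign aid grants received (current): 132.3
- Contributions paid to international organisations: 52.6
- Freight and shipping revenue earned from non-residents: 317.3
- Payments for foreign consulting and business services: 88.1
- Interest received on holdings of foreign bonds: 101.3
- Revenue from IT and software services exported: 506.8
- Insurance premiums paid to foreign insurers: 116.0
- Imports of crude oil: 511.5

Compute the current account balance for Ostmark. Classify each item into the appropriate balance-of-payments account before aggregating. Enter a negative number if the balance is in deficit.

1859.6

Goods: 1557.8 - 511.5 = 1046.3
Services: -88.1 + 506.8 + 317.3 - 116.0 = 620.0
Primary income: 141.4 + 58.4 + 101.3 - 111.8 = 189.3
Secondary income: -75.7 + 132.3 - 52.6 = 4.0
Current account = 1046.3 + 620.0 + 189.3 + 4.0 = 1859.6
(Excluded from the current account — financial account: foreign purchases of equities on the domestic stock exchange 517.5, inward foreign direct investment in the manufacturing sector 197.8, increase in resident deposits held at foreign banks 213.0, sale of domestic government bonds to non-residents 262.0; capital account: acquisition of foreign patents and trademarks (non-produced assets) 69.2, debt forgiveness received from foreign official creditors 50.6.)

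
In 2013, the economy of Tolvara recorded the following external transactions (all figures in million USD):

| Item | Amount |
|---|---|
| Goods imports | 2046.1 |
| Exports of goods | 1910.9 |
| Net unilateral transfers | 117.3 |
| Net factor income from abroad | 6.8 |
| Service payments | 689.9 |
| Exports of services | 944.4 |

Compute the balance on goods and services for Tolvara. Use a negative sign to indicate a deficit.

Goods balance = 1910.9 - 2046.1 = -135.2
Services balance = 944.4 - 689.9 = 254.5
Trade balance (goods + services) = -135.2 + 254.5 = 119.3

119.3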